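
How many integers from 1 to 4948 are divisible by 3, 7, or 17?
⌊4948/3⌋+⌊4948/7⌋+⌊4948/17⌋ - ⌊4948/21⌋-⌊4948/51⌋-⌊4948/119⌋ + ⌊4948/357⌋ = 1649+706+291 - 235-97-41 + 13 = 2286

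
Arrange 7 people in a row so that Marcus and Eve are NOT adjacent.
Total - adjacent = 7! - (7-1)!×2 = 5040 - 1440 = 3600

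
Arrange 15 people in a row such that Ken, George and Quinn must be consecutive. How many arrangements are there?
Treat the 3 as one block: (15-3+1)! × 3! = 6227020800 × 6 = 37362124800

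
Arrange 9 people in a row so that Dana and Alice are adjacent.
Treat as block: (9-1)! × 2! = 40320 × 2 = 80640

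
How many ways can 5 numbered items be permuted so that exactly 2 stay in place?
Choose the 2 fixed points C(5,2) = 10, derange the rest: !3 = Σ_{j=0}^{3} (-1)^j·3!/j! = 6 - 6 + 3 - 1 = 2. Product = 10 × 2 = 20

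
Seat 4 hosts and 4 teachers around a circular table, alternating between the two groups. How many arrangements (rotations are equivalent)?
Fix one of the hosts: (4-1)! ways for the remaining hosts, × 4! ways for the teachers = 6 × 24 = 144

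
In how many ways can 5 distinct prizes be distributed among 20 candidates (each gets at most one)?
P(20,5) = 20!/(20-5)! = 1860480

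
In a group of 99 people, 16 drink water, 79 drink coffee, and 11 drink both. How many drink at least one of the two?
|A∪B| = |A| + |B| - |A∩B| = 16 + 79 - 11 = 84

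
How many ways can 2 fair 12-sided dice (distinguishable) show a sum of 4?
Coefficient of x^4 in (x + x² + ... + x^12)^2. By inclusion-exclusion on dice exceeding 12: Σ_j (-1)^j C(2,j)·C(4-1-12j, 1) = C(2,0)·C(3,1) = 1·3 = 3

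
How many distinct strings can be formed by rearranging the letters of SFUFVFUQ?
8! / (1! × 1! × 2! × 3! × 1!) = 3360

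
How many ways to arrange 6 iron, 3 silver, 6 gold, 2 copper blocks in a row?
17! / (6! × 3! × 6! × 2!) = 57177120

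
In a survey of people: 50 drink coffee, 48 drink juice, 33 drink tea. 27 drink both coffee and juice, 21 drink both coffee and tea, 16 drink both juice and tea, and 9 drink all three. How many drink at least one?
|A∪B∪C| = 50+48+33-27-21-16+9 = 76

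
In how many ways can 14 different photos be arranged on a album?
14! = 87178291200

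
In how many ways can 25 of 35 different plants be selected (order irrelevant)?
C(35,25) = 35!/(25!×10!) = 183579396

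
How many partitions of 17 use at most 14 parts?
By conjugation, equals partitions of 17 into parts ≤ 14. Let r_j(i) = number of partitions of i into parts ≤ j, for i = 0..17. r_1(i) = 1 for all i; r_j(i) = r_{j-1}(i) + r_j(i-j). Rows j = 2..14: ≤2: 1 1 2 2 3 3 4 4 5 5 6 6 7 7 8 8 9 9; ≤3: 1 1 2 3 4 5 7 8 10 12 14 16 19 21 24 27 30 33; ≤4: 1 1 2 3 5 6 9 11 15 18 23 27 34 39 47 54 64 72; ≤5: 1 1 2 3 5 7 10 13 18 23 30 37 47 57 70 84 101 119; ≤6: 1 1 2 3 5 7 11 14 20 26 35 44 58 71 90 110 136 163; ≤7: 1 1 2 3 5 7 11 15 21 28 38 49 65 82 105 131 164 201; ≤8: 1 1 2 3 5 7 11 15 22 29 40 52 70 89 116 146 186 230; ≤9: 1 1 2 3 5 7 11 15 22 30 41 54 73 94 123 157 201 252; ≤10: 1 1 2 3 5 7 11 15 22 30 42 55 75 97 128 164 212 267; ≤11: 1 1 2 3 5 7 11 15 22 30 42 56 76 99 131 169 219 278; ≤12: 1 1 2 3 5 7 11 15 22 30 42 56 77 100 133 172 224 285; ≤13: 1 1 2 3 5 7 11 15 22 30 42 56 77 101 134 174 227 290; ≤14: 1 1 2 3 5 7 11 15 22 30 42 56 77 101 135 175 229 293. r_14(17) = 293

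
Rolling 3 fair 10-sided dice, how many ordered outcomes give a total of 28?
Coefficient of x^28 in (x + x² + ... + x^10)^3. By inclusion-exclusion on dice exceeding 10: Σ_j (-1)^j C(3,j)·C(28-1-10j, 2) = C(3,0)·C(27,2) - C(3,1)·C(17,2) + C(3,2)·C(7,2) = 1·351 - 3·136 + 3·21 = 6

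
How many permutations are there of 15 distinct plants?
15! = 1307674368000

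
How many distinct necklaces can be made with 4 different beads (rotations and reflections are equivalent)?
(4-1)!/2 = 6/2 = 3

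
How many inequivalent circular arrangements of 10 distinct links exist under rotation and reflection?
(10-1)!/2 = 362880/2 = 181440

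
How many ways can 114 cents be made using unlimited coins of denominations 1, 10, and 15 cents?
Coefficient of x^114 in 1/(1-x^1) · 1/(1-x^10) · 1/(1-x^15). Case on j = number of 15-cent coins (j = 0..7); remainder r = 114 - 15j is made from {1,10} in ⌊r/10⌋+1 ways. r = 114, 99, 84, 69, 54, 39, 24, 9 → 12 + 10 + 9 + 7 + 6 + 4 + 3 + 1 = 52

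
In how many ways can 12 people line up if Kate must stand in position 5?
Fix one position: (12-1)! = 39916800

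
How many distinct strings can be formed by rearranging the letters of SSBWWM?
6! / (2! × 2! × 1! × 1!) = 180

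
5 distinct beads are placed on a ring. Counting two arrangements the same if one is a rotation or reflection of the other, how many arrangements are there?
(5-1)!/2 = 24/2 = 12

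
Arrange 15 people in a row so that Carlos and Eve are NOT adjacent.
Total - adjacent = 15! - (15-1)!×2 = 1307674368000 - 174356582400 = 1133317785600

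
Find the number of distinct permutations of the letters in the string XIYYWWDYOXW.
11! / (3! × 1! × 3! × 2! × 1! × 1!) = 554400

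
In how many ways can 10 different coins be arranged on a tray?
10! = 3628800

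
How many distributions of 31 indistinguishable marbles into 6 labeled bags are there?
C(31+6-1, 6-1) = C(36, 5) = 376992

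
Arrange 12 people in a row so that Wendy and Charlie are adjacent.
Treat as block: (12-1)! × 2! = 39916800 × 2 = 79833600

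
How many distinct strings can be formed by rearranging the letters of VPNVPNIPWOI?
11! / (2! × 1! × 2! × 2! × 3! × 1!) = 831600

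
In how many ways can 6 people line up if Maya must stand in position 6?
Fix one position: (6-1)! = 120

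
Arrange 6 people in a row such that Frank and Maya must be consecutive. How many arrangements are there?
Treat the 2 as one block: (6-2+1)! × 2! = 120 × 2 = 240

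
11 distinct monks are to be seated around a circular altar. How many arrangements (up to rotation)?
Circular: fix one position, arrange the rest. (11-1)! = 3628800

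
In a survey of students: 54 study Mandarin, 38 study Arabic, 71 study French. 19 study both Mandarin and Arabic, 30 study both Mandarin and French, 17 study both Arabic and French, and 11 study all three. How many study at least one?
|A∪B∪C| = 54+38+71-19-30-17+11 = 108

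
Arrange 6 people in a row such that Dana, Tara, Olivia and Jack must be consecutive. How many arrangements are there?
Treat the 4 as one block: (6-4+1)! × 4! = 6 × 24 = 144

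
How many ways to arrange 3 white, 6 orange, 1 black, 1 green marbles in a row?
11! / (3! × 6! × 1! × 1!) = 9240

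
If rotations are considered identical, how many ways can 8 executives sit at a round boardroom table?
Circular: fix one position, arrange the rest. (8-1)! = 5040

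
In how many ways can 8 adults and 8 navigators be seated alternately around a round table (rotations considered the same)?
Fix one of the adults: (8-1)! ways for the remaining adults, × 8! ways for the navigators = 5040 × 40320 = 203212800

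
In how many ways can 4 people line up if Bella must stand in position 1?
Fix one position: (4-1)! = 6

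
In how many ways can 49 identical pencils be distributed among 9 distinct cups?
C(49+9-1, 9-1) = C(57, 8) = 1652411475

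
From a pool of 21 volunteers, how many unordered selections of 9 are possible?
C(21,9) = 21!/(9!×12!) = 293930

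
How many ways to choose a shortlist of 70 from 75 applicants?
C(75,70) = 75!/(70!×5!) = 17259390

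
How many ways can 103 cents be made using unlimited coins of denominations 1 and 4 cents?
Coefficient of x^103 in 1/(1-x^1) · 1/(1-x^4). Use j coins of 4 for j = 0..⌊103/4⌋ = 25, the rest in 1s: 25 + 1 = 26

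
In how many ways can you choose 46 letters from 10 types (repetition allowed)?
C(46+10-1, 10-1) = C(55, 9) = 6358402050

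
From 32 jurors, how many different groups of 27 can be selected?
C(32,27) = 32!/(27!×5!) = 201376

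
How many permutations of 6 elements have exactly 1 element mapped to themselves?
Choose the 1 fixed point C(6,1) = 6, derange the rest: !5 = Σ_{j=0}^{5} (-1)^j·5!/j! = 120 - 120 + 60 - 20 + 5 - 1 = 44. Product = 6 × 44 = 264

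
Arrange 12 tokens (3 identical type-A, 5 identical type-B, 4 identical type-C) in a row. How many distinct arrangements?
12! / (3! × 5! × 4!) = 27720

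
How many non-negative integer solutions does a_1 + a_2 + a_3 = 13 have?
C(13+3-1, 3-1) = C(15, 2) = 105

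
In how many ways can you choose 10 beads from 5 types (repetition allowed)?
C(10+5-1, 5-1) = C(14, 4) = 1001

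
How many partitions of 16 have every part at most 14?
Let r_j(i) = number of partitions of i into parts ≤ j, for i = 0..16. r_1(i) = 1 for all i; r_j(i) = r_{j-1}(i) + r_j(i-j). Rows j = 2..14: ≤2: 1 1 2 2 3 3 4 4 5 5 6 6 7 7 8 8 9; ≤3: 1 1 2 3 4 5 7 8 10 12 14 16 19 21 24 27 30; ≤4: 1 1 2 3 5 6 9 11 15 18 23 27 34 39 47 54 64; ≤5: 1 1 2 3 5 7 10 13 18 23 30 37 47 57 70 84 101; ≤6: 1 1 2 3 5 7 11 14 20 26 35 44 58 71 90 110 136; ≤7: 1 1 2 3 5 7 11 15 21 28 38 49 65 82 105 131 164; ≤8: 1 1 2 3 5 7 11 15 22 29 40 52 70 89 116 146 186; ≤9: 1 1 2 3 5 7 11 15 22 30 41 54 73 94 123 157 201; ≤10: 1 1 2 3 5 7 11 15 22 30 42 55 75 97 128 164 212; ≤11: 1 1 2 3 5 7 11 15 22 30 42 56 76 99 131 169 219; ≤12: 1 1 2 3 5 7 11 15 22 30 42 56 77 100 133 172 224; ≤13: 1 1 2 3 5 7 11 15 22 30 42 56 77 101 134 174 227; ≤14: 1 1 2 3 5 7 11 15 22 30 42 56 77 101 135 175 229. r_14(16) = 229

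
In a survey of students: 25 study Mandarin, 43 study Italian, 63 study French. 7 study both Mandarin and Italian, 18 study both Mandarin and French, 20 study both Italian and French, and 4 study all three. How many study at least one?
|A∪B∪C| = 25+43+63-7-18-20+4 = 90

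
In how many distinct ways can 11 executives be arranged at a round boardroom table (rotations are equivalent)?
Circular: fix one position, arrange the rest. (11-1)! = 3628800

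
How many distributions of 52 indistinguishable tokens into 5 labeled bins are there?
C(52+5-1, 5-1) = C(56, 4) = 367290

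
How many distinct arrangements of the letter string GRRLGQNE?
8! / (2! × 1! × 1! × 1! × 1! × 2!) = 10080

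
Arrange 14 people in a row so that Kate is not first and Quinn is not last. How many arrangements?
By inclusion-exclusion: 14! - 2×(14-1)! + (14-2)! = 87178291200 - 12454041600 + 479001600 = 75203251200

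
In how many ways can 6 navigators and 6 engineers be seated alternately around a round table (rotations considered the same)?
Fix one of the navigators: (6-1)! ways for the remaining navigators, × 6! ways for the engineers = 120 × 720 = 86400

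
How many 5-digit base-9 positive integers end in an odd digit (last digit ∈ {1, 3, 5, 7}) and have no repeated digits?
Last∈{1,3,5,7}. Last=0: 0. Last nonzero: 4×7×P(7,3) = 5880. Total = 5880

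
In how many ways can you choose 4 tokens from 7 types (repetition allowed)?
C(4+7-1, 7-1) = C(10, 6) = 210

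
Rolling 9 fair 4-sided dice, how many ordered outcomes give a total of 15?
Coefficient of x^15 in (x + x² + ... + x^4)^9. By inclusion-exclusion on dice exceeding 4: Σ_j (-1)^j C(9,j)·C(15-1-4j, 8) = C(9,0)·C(14,8) - C(9,1)·C(10,8) = 1·3003 - 9·45 = 2598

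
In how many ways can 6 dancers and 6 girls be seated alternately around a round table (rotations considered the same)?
Fix one of the dancers: (6-1)! ways for the remaining dancers, × 6! ways for the girls = 120 × 720 = 86400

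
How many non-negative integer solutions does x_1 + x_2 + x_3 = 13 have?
C(13+3-1, 3-1) = C(15, 2) = 105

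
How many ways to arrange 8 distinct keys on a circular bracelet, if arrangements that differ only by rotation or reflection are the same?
(8-1)!/2 = 5040/2 = 2520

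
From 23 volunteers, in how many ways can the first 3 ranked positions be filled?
P(23,3) = 23!/(23-3)! = 10626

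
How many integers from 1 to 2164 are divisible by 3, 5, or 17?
⌊2164/3⌋+⌊2164/5⌋+⌊2164/17⌋ - ⌊2164/15⌋-⌊2164/51⌋-⌊2164/85⌋ + ⌊2164/255⌋ = 721+432+127 - 144-42-25 + 8 = 1077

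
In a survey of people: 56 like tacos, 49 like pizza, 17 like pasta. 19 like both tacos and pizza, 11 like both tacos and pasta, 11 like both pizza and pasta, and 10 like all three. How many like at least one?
|A∪B∪C| = 56+49+17-19-11-11+10 = 91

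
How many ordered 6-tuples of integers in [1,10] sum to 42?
Coefficient of x^42 in (x + x² + ... + x^10)^6. By inclusion-exclusion on dice exceeding 10: Σ_j (-1)^j C(6,j)·C(42-1-10j, 5) = C(6,0)·C(41,5) - C(6,1)·C(31,5) + C(6,2)·C(21,5) - C(6,3)·C(11,5) = 1·749398 - 6·169911 + 15·20349 - 20·462 = 25927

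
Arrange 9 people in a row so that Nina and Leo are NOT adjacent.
Total - adjacent = 9! - (9-1)!×2 = 362880 - 80640 = 282240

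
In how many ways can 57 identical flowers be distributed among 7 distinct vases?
C(57+7-1, 7-1) = C(63, 6) = 67945521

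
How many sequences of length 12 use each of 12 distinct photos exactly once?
12! = 479001600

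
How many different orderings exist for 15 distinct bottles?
15! = 1307674368000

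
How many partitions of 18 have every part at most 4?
Let r_j(i) = number of partitions of i into parts ≤ j, for i = 0..18. r_1(i) = 1 for all i; r_j(i) = r_{j-1}(i) + r_j(i-j). Rows j = 2..4: ≤2: 1 1 2 2 3 3 4 4 5 5 6 6 7 7 8 8 9 9 10; ≤3: 1 1 2 3 4 5 7 8 10 12 14 16 19 21 24 27 30 33 37; ≤4: 1 1 2 3 5 6 9 11 15 18 23 27 34 39 47 54 64 72 84. r_4(18) = 84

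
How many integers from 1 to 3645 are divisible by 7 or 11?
⌊3645/7⌋ + ⌊3645/11⌋ - ⌊3645/77⌋ = 520 + 331 - 47 = 804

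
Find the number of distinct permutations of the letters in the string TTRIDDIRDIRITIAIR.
17! / (3! × 4! × 1! × 6! × 3!) = 571771200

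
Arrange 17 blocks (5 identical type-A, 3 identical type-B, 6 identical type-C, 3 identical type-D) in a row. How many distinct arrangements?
17! / (5! × 3! × 6! × 3!) = 114354240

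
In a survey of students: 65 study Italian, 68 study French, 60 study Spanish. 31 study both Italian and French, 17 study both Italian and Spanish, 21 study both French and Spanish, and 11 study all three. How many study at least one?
|A∪B∪C| = 65+68+60-31-17-21+11 = 135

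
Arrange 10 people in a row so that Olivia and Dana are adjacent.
Treat as block: (10-1)! × 2! = 362880 × 2 = 725760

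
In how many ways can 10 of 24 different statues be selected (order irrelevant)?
C(24,10) = 24!/(10!×14!) = 1961256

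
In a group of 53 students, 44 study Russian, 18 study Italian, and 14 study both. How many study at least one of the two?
|A∪B| = |A| + |B| - |A∩B| = 44 + 18 - 14 = 48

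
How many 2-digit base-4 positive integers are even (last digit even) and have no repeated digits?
Last∈{0,2}. Last=0: 3. Last nonzero: 1×2×P(2,0) = 2. Total = 5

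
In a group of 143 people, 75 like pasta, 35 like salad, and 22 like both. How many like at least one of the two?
|A∪B| = |A| + |B| - |A∩B| = 75 + 35 - 22 = 88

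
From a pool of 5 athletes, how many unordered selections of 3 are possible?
C(5,3) = 5!/(3!×2!) = 10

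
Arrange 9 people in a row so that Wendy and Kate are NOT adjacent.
Total - adjacent = 9! - (9-1)!×2 = 362880 - 80640 = 282240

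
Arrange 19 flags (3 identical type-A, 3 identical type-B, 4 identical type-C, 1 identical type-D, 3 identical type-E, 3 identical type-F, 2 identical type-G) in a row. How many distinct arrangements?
19! / (3! × 3! × 4! × 1! × 3! × 3! × 2!) = 1955457504000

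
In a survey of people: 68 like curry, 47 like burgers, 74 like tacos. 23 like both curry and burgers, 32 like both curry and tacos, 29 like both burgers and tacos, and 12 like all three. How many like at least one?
|A∪B∪C| = 68+47+74-23-32-29+12 = 117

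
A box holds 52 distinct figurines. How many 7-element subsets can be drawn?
C(52,7) = 52!/(7!×45!) = 133784560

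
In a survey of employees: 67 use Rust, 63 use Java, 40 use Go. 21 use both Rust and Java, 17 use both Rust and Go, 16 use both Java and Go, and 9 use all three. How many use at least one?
|A∪B∪C| = 67+63+40-21-17-16+9 = 125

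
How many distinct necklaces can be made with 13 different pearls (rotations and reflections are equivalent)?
(13-1)!/2 = 479001600/2 = 239500800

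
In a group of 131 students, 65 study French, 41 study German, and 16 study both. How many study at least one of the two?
|A∪B| = |A| + |B| - |A∩B| = 65 + 41 - 16 = 90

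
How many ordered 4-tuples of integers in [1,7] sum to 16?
Coefficient of x^16 in (x + x² + ... + x^7)^4. By inclusion-exclusion on dice exceeding 7: Σ_j (-1)^j C(4,j)·C(16-1-7j, 3) = C(4,0)·C(15,3) - C(4,1)·C(8,3) = 1·455 - 4·56 = 231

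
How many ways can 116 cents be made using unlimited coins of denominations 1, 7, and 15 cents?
Coefficient of x^116 in 1/(1-x^1) · 1/(1-x^7) · 1/(1-x^15). Case on j = number of 15-cent coins (j = 0..7); remainder r = 116 - 15j is made from {1,7} in ⌊r/7⌋+1 ways. r = 116, 101, 86, 71, 56, 41, 26, 11 → 17 + 15 + 13 + 11 + 9 + 6 + 4 + 2 = 77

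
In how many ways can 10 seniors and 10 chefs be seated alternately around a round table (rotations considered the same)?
Fix one of the seniors: (10-1)! ways for the remaining seniors, × 10! ways for the chefs = 362880 × 3628800 = 1316818944000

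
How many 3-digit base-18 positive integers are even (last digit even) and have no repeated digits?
Last∈{0,2,4,6,8,10,12,14,16}. Last=0: 272. Last nonzero: 8×16×P(16,1) = 2048. Total = 2320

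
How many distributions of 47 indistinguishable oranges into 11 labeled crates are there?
C(47+11-1, 11-1) = C(57, 10) = 43183019880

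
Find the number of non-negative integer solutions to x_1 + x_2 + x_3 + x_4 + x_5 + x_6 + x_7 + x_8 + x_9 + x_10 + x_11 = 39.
C(39+11-1, 11-1) = C(49, 10) = 8217822536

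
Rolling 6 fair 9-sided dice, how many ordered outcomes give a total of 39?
Coefficient of x^39 in (x + x² + ... + x^9)^6. By inclusion-exclusion on dice exceeding 9: Σ_j (-1)^j C(6,j)·C(39-1-9j, 5) = C(6,0)·C(38,5) - C(6,1)·C(29,5) + C(6,2)·C(20,5) - C(6,3)·C(11,5) = 1·501942 - 6·118755 + 15·15504 - 20·462 = 12732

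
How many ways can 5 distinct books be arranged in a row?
5! = 120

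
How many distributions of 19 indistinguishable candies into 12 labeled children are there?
C(19+12-1, 12-1) = C(30, 11) = 54627300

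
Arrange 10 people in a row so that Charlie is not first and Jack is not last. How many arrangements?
By inclusion-exclusion: 10! - 2×(10-1)! + (10-2)! = 3628800 - 725760 + 40320 = 2943360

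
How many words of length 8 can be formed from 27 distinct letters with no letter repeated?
P(27,8) = 27!/(27-8)! = 89513424000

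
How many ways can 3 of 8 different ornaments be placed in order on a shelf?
P(8,3) = 8!/(8-3)! = 336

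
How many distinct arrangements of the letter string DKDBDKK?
7! / (3! × 3! × 1!) = 140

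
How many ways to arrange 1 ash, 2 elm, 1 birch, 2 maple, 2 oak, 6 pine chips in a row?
14! / (1! × 2! × 1! × 2! × 2! × 6!) = 15135120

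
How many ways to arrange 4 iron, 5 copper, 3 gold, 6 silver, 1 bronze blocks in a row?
19! / (4! × 5! × 3! × 6! × 1!) = 9777287520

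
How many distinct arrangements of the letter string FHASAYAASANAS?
13! / (1! × 1! × 1! × 3! × 6! × 1!) = 1441440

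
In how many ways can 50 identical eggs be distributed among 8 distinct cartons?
C(50+8-1, 8-1) = C(57, 7) = 264385836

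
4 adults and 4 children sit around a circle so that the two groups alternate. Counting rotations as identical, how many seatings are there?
Fix one of the adults: (4-1)! ways for the remaining adults, × 4! ways for the children = 6 × 24 = 144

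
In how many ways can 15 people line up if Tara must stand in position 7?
Fix one position: (15-1)! = 87178291200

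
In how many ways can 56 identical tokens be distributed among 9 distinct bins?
C(56+9-1, 9-1) = C(64, 8) = 4426165368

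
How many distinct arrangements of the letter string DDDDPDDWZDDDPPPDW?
17! / (1! × 10! × 4! × 2!) = 2042040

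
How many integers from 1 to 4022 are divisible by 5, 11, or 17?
⌊4022/5⌋+⌊4022/11⌋+⌊4022/17⌋ - ⌊4022/55⌋-⌊4022/85⌋-⌊4022/187⌋ + ⌊4022/935⌋ = 804+365+236 - 73-47-21 + 4 = 1268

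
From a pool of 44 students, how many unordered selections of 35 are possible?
C(44,35) = 44!/(35!×9!) = 708930508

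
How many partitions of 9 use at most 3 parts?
By conjugation, equals partitions of 9 into parts ≤ 3. Let r_j(i) = number of partitions of i into parts ≤ j, for i = 0..9. r_1(i) = 1 for all i; r_j(i) = r_{j-1}(i) + r_j(i-j). Rows j = 2..3: ≤2: 1 1 2 2 3 3 4 4 5 5; ≤3: 1 1 2 3 4 5 7 8 10 12. r_3(9) = 12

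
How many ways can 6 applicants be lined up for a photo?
6! = 720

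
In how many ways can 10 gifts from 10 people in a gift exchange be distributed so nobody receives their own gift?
!10 = Σ_{j=0}^{10} (-1)^j·10!/j! = 3628800 - 3628800 + 1814400 - 604800 + 151200 - 30240 + 5040 - 720 + 90 - 10 + 1 = 1334961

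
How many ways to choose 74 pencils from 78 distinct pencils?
C(78,74) = 78!/(74!×4!) = 1426425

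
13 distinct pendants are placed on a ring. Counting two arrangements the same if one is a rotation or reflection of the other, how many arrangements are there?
(13-1)!/2 = 479001600/2 = 239500800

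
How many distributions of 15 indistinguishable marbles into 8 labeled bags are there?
C(15+8-1, 8-1) = C(22, 7) = 170544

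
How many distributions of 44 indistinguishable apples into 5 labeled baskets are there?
C(44+5-1, 5-1) = C(48, 4) = 194580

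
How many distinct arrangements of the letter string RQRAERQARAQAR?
13! / (3! × 5! × 1! × 4!) = 360360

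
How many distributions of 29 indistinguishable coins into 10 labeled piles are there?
C(29+10-1, 10-1) = C(38, 9) = 163011640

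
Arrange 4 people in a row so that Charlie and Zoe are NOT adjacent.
Total - adjacent = 4! - (4-1)!×2 = 24 - 12 = 12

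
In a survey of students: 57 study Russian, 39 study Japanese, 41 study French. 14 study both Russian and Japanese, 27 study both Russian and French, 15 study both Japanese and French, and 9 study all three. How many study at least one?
|A∪B∪C| = 57+39+41-14-27-15+9 = 90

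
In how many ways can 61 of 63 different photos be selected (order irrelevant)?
C(63,61) = 63!/(61!×2!) = 1953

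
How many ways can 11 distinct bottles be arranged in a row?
11! = 39916800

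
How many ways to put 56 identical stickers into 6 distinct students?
C(56+6-1, 6-1) = C(61, 5) = 5949147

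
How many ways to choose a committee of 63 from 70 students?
C(70,63) = 70!/(63!×7!) = 1198774720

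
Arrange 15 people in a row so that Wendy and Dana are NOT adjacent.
Total - adjacent = 15! - (15-1)!×2 = 1307674368000 - 174356582400 = 1133317785600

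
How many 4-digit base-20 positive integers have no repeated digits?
First digit: 19 choices (nonzero). Then descending: 19 × 19 × 18 × 17 = 110466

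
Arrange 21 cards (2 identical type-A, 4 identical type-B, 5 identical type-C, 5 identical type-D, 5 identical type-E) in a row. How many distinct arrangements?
21! / (2! × 4! × 5! × 5! × 5!) = 615969113760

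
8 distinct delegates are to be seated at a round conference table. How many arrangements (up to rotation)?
Circular: fix one position, arrange the rest. (8-1)! = 5040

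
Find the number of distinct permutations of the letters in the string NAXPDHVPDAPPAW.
14! / (1! × 1! × 1! × 1! × 2! × 4! × 3! × 1!) = 302702400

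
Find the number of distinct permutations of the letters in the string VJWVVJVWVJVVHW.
14! / (1! × 3! × 3! × 7!) = 480480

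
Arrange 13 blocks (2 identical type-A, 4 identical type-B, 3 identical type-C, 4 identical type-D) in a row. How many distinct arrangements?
13! / (2! × 4! × 3! × 4!) = 900900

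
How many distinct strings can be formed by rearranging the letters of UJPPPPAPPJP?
11! / (1! × 1! × 2! × 7!) = 3960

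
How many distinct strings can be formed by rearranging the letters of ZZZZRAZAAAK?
11! / (1! × 1! × 4! × 5!) = 13860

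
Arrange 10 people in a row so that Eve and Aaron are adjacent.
Treat as block: (10-1)! × 2! = 362880 × 2 = 725760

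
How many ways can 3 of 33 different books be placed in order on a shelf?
P(33,3) = 33!/(33-3)! = 32736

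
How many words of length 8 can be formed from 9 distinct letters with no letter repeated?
P(9,8) = 9!/(9-8)! = 362880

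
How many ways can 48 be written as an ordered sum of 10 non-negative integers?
C(48+10-1, 10-1) = C(57, 9) = 8996462475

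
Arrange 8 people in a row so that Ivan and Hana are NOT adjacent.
Total - adjacent = 8! - (8-1)!×2 = 40320 - 10080 = 30240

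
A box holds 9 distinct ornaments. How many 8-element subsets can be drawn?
C(9,8) = 9!/(8!×1!) = 9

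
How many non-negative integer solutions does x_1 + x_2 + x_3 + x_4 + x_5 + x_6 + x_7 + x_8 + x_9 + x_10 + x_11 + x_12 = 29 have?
C(29+12-1, 12-1) = C(40, 11) = 2311801440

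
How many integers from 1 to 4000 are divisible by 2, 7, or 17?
⌊4000/2⌋+⌊4000/7⌋+⌊4000/17⌋ - ⌊4000/14⌋-⌊4000/34⌋-⌊4000/119⌋ + ⌊4000/238⌋ = 2000+571+235 - 285-117-33 + 16 = 2387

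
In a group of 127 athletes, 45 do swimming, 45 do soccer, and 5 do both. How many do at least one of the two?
|A∪B| = |A| + |B| - |A∩B| = 45 + 45 - 5 = 85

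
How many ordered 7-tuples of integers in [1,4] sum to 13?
Coefficient of x^13 in (x + x² + ... + x^4)^7. By inclusion-exclusion on dice exceeding 4: Σ_j (-1)^j C(7,j)·C(13-1-4j, 6) = C(7,0)·C(12,6) - C(7,1)·C(8,6) = 1·924 - 7·28 = 728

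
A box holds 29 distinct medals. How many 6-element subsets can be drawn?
C(29,6) = 29!/(6!×23!) = 475020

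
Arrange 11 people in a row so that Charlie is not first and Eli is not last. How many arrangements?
By inclusion-exclusion: 11! - 2×(11-1)! + (11-2)! = 39916800 - 7257600 + 362880 = 33022080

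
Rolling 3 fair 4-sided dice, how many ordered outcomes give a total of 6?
Coefficient of x^6 in (x + x² + ... + x^4)^3. By inclusion-exclusion on dice exceeding 4: Σ_j (-1)^j C(3,j)·C(6-1-4j, 2) = C(3,0)·C(5,2) = 1·10 = 10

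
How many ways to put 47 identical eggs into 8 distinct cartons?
C(47+8-1, 8-1) = C(54, 7) = 177100560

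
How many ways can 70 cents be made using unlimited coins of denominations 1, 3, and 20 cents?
Coefficient of x^70 in 1/(1-x^1) · 1/(1-x^3) · 1/(1-x^20). Case on j = number of 20-cent coins (j = 0..3); remainder r = 70 - 20j is made from {1,3} in ⌊r/3⌋+1 ways. r = 70, 50, 30, 10 → 24 + 17 + 11 + 4 = 56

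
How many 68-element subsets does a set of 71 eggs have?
C(71,68) = 71!/(68!×3!) = 57155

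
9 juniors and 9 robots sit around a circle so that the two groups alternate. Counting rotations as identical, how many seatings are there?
Fix one of the juniors: (9-1)! ways for the remaining juniors, × 9! ways for the robots = 40320 × 362880 = 14631321600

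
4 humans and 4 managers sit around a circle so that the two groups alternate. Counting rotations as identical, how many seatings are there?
Fix one of the humans: (4-1)! ways for the remaining humans, × 4! ways for the managers = 6 × 24 = 144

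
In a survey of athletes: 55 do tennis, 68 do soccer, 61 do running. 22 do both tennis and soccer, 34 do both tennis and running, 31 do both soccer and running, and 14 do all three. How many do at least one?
|A∪B∪C| = 55+68+61-22-34-31+14 = 111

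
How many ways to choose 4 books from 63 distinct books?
C(63,4) = 63!/(4!×59!) = 595665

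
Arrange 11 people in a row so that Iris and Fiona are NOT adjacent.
Total - adjacent = 11! - (11-1)!×2 = 39916800 - 7257600 = 32659200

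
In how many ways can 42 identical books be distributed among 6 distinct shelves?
C(42+6-1, 6-1) = C(47, 5) = 1533939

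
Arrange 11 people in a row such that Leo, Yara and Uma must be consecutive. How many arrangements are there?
Treat the 3 as one block: (11-3+1)! × 3! = 362880 × 6 = 2177280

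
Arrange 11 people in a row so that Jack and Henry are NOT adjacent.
Total - adjacent = 11! - (11-1)!×2 = 39916800 - 7257600 = 32659200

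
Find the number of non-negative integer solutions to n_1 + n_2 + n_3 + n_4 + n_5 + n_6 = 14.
C(14+6-1, 6-1) = C(19, 5) = 11628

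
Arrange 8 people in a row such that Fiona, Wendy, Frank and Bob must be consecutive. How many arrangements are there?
Treat the 4 as one block: (8-4+1)! × 4! = 120 × 24 = 2880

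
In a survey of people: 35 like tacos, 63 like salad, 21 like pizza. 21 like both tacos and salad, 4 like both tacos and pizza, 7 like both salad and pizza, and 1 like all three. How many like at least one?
|A∪B∪C| = 35+63+21-21-4-7+1 = 88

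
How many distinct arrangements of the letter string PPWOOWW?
7! / (2! × 2! × 3!) = 210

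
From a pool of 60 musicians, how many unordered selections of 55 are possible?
C(60,55) = 60!/(55!×5!) = 5461512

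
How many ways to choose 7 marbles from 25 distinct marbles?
C(25,7) = 25!/(7!×18!) = 480700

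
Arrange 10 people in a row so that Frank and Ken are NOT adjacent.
Total - adjacent = 10! - (10-1)!×2 = 3628800 - 725760 = 2903040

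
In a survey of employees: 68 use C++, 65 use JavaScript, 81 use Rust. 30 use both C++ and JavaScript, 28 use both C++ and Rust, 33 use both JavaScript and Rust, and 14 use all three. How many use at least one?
|A∪B∪C| = 68+65+81-30-28-33+14 = 137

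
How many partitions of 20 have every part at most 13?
Let r_j(i) = number of partitions of i into parts ≤ j, for i = 0..20. r_1(i) = 1 for all i; r_j(i) = r_{j-1}(i) + r_j(i-j). Rows j = 2..13: ≤2: 1 1 2 2 3 3 4 4 5 5 6 6 7 7 8 8 9 9 10 10 11; ≤3: 1 1 2 3 4 5 7 8 10 12 14 16 19 21 24 27 30 33 37 40 44; ≤4: 1 1 2 3 5 6 9 11 15 18 23 27 34 39 47 54 64 72 84 94 108; ≤5: 1 1 2 3 5 7 10 13 18 23 30 37 47 57 70 84 101 119 141 164 192; ≤6: 1 1 2 3 5 7 11 14 20 26 35 44 58 71 90 110 136 163 199 235 282; ≤7: 1 1 2 3 5 7 11 15 21 28 38 49 65 82 105 131 164 201 248 300 364; ≤8: 1 1 2 3 5 7 11 15 22 29 40 52 70 89 116 146 186 230 288 352 434; ≤9: 1 1 2 3 5 7 11 15 22 30 41 54 73 94 123 157 201 252 318 393 488; ≤10: 1 1 2 3 5 7 11 15 22 30 42 55 75 97 128 164 212 267 340 423 530; ≤11: 1 1 2 3 5 7 11 15 22 30 42 56 76 99 131 169 219 278 355 445 560; ≤12: 1 1 2 3 5 7 11 15 22 30 42 56 77 100 133 172 224 285 366 460 582; ≤13: 1 1 2 3 5 7 11 15 22 30 42 56 77 101 134 174 227 290 373 471 597. r_13(20) = 597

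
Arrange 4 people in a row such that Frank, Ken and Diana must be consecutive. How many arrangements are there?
Treat the 3 as one block: (4-3+1)! × 3! = 2 × 6 = 12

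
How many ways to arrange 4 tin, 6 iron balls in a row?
10! / (4! × 6!) = 210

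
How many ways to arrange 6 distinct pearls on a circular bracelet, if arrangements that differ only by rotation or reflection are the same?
(6-1)!/2 = 120/2 = 60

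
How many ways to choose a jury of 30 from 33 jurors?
C(33,30) = 33!/(30!×3!) = 5456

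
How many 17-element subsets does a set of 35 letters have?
C(35,17) = 35!/(17!×18!) = 4537567650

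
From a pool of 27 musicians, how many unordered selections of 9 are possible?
C(27,9) = 27!/(9!×18!) = 4686825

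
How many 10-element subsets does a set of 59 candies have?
C(59,10) = 59!/(10!×49!) = 62828356305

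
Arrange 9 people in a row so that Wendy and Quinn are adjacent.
Treat as block: (9-1)! × 2! = 40320 × 2 = 80640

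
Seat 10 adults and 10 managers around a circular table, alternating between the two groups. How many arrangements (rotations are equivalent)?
Fix one of the adults: (10-1)! ways for the remaining adults, × 10! ways for the managers = 362880 × 3628800 = 1316818944000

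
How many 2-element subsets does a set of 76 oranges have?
C(76,2) = 76!/(2!×74!) = 2850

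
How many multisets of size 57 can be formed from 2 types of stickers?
C(57+2-1, 2-1) = C(58, 1) = 58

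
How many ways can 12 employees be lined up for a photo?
12! = 479001600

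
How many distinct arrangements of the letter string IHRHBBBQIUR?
11! / (2! × 1! × 2! × 3! × 1! × 2!) = 831600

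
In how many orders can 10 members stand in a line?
10! = 3628800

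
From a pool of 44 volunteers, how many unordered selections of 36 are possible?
C(44,36) = 44!/(36!×8!) = 177232627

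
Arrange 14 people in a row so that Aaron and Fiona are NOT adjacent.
Total - adjacent = 14! - (14-1)!×2 = 87178291200 - 12454041600 = 74724249600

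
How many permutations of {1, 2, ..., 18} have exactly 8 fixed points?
Choose the 8 fixed points C(18,8) = 43758, derange the rest: !10 = Σ_{j=0}^{10} (-1)^j·10!/j! = 3628800 - 3628800 + 1814400 - 604800 + 151200 - 30240 + 5040 - 720 + 90 - 10 + 1 = 1334961. Product = 43758 × 1334961 = 58415223438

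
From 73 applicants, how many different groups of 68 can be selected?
C(73,68) = 73!/(68!×5!) = 15020334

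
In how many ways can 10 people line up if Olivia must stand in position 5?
Fix one position: (10-1)! = 362880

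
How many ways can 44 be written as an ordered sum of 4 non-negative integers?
C(44+4-1, 4-1) = C(47, 3) = 16215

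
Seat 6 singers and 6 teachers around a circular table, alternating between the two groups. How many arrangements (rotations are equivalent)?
Fix one of the singers: (6-1)! ways for the remaining singers, × 6! ways for the teachers = 120 × 720 = 86400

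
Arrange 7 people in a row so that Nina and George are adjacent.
Treat as block: (7-1)! × 2! = 720 × 2 = 1440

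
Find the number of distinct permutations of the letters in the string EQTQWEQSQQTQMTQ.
15! / (1! × 1! × 3! × 7! × 1! × 2!) = 21621600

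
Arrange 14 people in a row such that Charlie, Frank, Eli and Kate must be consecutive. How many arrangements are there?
Treat the 4 as one block: (14-4+1)! × 4! = 39916800 × 24 = 958003200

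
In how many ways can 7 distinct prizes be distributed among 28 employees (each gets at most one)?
P(28,7) = 28!/(28-7)! = 5967561600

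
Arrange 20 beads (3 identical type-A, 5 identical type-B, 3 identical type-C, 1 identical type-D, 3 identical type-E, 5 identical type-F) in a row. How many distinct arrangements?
20! / (3! × 5! × 3! × 1! × 3! × 5!) = 782183001600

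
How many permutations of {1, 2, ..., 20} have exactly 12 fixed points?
Choose the 12 fixed points C(20,12) = 125970, derange the rest: !8 = Σ_{j=0}^{8} (-1)^j·8!/j! = 40320 - 40320 + 20160 - 6720 + 1680 - 336 + 56 - 8 + 1 = 14833. Product = 125970 × 14833 = 1868513010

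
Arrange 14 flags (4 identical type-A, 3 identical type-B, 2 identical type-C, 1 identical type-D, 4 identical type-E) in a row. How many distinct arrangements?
14! / (4! × 3! × 2! × 1! × 4!) = 12612600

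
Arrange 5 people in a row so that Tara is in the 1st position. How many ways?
Fix one position: (5-1)! = 24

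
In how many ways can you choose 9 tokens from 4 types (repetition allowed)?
C(9+4-1, 4-1) = C(12, 3) = 220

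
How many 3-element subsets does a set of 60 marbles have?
C(60,3) = 60!/(3!×57!) = 34220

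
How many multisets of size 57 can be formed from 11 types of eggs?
C(57+11-1, 11-1) = C(67, 10) = 247994680648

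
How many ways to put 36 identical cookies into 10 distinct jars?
C(36+10-1, 10-1) = C(45, 9) = 886163135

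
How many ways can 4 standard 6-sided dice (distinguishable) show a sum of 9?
Coefficient of x^9 in (x + x² + ... + x^6)^4. By inclusion-exclusion on dice exceeding 6: Σ_j (-1)^j C(4,j)·C(9-1-6j, 3) = C(4,0)·C(8,3) = 1·56 = 56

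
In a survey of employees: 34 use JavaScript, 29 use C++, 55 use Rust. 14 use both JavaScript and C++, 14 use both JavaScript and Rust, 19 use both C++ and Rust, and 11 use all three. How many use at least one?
|A∪B∪C| = 34+29+55-14-14-19+11 = 82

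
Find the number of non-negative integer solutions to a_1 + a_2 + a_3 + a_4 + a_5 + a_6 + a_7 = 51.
C(51+7-1, 7-1) = C(57, 6) = 36288252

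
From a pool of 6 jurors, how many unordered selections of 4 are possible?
C(6,4) = 6!/(4!×2!) = 15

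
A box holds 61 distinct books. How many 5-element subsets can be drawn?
C(61,5) = 61!/(5!×56!) = 5949147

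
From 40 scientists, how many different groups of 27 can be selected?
C(40,27) = 40!/(27!×13!) = 12033222880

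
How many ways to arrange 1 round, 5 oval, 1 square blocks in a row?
7! / (1! × 5! × 1!) = 42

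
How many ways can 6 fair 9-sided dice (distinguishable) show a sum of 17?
Coefficient of x^17 in (x + x² + ... + x^9)^6. By inclusion-exclusion on dice exceeding 9: Σ_j (-1)^j C(6,j)·C(17-1-9j, 5) = C(6,0)·C(16,5) - C(6,1)·C(7,5) = 1·4368 - 6·21 = 4242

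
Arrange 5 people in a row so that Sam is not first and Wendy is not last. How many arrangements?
By inclusion-exclusion: 5! - 2×(5-1)! + (5-2)! = 120 - 48 + 6 = 78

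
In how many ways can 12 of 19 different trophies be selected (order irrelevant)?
C(19,12) = 19!/(12!×7!) = 50388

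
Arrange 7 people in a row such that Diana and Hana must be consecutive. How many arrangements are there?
Treat the 2 as one block: (7-2+1)! × 2! = 720 × 2 = 1440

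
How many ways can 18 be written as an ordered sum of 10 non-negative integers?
C(18+10-1, 10-1) = C(27, 9) = 4686825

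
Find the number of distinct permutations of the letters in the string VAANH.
5! / (1! × 1! × 1! × 2!) = 60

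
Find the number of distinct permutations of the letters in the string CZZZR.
5! / (3! × 1! × 1!) = 20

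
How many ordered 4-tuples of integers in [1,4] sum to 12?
Coefficient of x^12 in (x + x² + ... + x^4)^4. By inclusion-exclusion on dice exceeding 4: Σ_j (-1)^j C(4,j)·C(12-1-4j, 3) = C(4,0)·C(11,3) - C(4,1)·C(7,3) + C(4,2)·C(3,3) = 1·165 - 4·35 + 6·1 = 31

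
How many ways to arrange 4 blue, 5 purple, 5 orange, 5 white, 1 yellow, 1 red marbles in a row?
21! / (4! × 5! × 5! × 5! × 1! × 1!) = 1231938227520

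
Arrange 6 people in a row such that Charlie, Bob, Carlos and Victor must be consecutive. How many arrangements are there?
Treat the 4 as one block: (6-4+1)! × 4! = 6 × 24 = 144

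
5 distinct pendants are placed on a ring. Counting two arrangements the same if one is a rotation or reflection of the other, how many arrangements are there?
(5-1)!/2 = 24/2 = 12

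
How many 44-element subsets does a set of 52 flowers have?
C(52,44) = 52!/(44!×8!) = 752538150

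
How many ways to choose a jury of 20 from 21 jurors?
C(21,20) = 21!/(20!×1!) = 21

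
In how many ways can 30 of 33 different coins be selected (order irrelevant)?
C(33,30) = 33!/(30!×3!) = 5456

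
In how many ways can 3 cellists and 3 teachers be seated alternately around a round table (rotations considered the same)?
Fix one of the cellists: (3-1)! ways for the remaining cellists, × 3! ways for the teachers = 2 × 6 = 12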